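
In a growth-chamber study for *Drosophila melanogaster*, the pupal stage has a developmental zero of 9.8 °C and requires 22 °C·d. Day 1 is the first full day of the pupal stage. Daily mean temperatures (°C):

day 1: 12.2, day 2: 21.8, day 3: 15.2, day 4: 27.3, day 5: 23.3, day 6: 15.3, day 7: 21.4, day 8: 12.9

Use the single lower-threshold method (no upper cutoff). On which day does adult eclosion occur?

day 4

Daily DD above 9.8 °C: 2.4, 12.0, 5.4, 17.5, 13.5, 5.5, 11.6, 3.1.
Cumulative: 2.4, 14.4, 19.8, 37.3, 50.8, 56.3, 67.9, 71.0.
The total first reaches 22 DD on day 4.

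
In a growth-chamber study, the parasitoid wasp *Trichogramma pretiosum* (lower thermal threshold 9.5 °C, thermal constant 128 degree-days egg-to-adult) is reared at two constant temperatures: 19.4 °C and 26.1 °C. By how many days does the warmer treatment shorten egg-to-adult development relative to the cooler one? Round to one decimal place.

At 19.4 °C: 128 / (19.4 − 9.5) = 128 / 9.9 = 12.929 d.
At 26.1 °C: 128 / (26.1 − 9.5) = 128 / 16.6 = 7.711 d.
Difference = |12.929 − 7.711| = 5.218 ≈ 5.2 days.

5.2 days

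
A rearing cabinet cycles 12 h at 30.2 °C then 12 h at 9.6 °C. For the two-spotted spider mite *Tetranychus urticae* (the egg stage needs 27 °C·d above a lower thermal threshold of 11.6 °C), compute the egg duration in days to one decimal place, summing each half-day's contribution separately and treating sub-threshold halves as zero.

Day half: max(0, 30.2 − 11.6) × 0.5 = 18.6 × 0.5 = 9.30 DD.
Night half: max(0, 9.6 − 11.6) × 0.5 = 0.0 × 0.5 = 0.00 DD.
Per 24 h: 9.30 DD/day.
Duration = 27 / 9.30 = 2.903 ≈ 2.9 days.

2.9 days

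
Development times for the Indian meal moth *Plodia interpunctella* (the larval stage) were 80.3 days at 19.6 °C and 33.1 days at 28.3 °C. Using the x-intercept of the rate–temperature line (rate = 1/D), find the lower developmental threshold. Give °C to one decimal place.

Under the model K = D·(T − T_b), so D₁·(T₁ − T_b) = D₂·(T₂ − T_b).
80.3·(19.6 − T_b) = 33.1·(28.3 − T_b)
T_b = (80.3·19.6 − 33.1·28.3) / (80.3 − 33.1) = 637.15 / 47.2 = 13.499 °C ≈ 13.5 °C.

13.5 °C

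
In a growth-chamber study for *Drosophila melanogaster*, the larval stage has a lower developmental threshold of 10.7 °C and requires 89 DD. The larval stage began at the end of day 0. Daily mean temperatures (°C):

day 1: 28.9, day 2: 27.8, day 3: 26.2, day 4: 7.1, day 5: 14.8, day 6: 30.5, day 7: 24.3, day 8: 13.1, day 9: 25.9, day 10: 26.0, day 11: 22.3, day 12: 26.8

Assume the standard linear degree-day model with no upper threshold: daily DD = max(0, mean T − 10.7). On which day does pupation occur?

Daily DD above 10.7 °C: 18.2, 17.1, 15.5, 0.0, 4.1, 19.8, 13.6, 2.4, 15.2, 15.3, 11.6, 16.1.
Cumulative: 18.2, 35.3, 50.8, 50.8, 54.9, 74.7, 88.3, 90.7, 105.9, 121.2, 132.8, 148.9.
The total first reaches 89 DD on day 8.

day 8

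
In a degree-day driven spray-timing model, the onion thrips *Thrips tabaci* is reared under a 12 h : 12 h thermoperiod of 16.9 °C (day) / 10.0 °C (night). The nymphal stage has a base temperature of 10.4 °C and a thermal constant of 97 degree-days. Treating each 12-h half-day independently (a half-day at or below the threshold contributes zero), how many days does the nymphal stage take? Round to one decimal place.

29.8 days

Day half: max(0, 16.9 − 10.4) × 0.5 = 6.5 × 0.5 = 3.25 DD.
Night half: max(0, 10.0 − 10.4) × 0.5 = 0.0 × 0.5 = 0.00 DD.
Per 24 h: 3.25 DD/day.
Duration = 97 / 3.25 = 29.846 ≈ 29.8 days.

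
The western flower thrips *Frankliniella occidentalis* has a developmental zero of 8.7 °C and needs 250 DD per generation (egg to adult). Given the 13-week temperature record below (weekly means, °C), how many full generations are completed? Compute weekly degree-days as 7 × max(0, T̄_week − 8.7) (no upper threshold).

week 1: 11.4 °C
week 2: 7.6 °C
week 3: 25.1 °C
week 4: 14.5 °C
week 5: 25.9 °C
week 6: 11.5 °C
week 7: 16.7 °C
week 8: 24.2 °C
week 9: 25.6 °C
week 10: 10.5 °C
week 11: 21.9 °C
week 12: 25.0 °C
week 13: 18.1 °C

3 generations

Weekly DD (7 × max(0, T̄ − 8.7)): 18.9, 0.0, 114.8, 40.6, 120.4, 19.6, 56.0, 108.5, 118.3, 12.6, 92.4, 114.1, 65.8.
Season total = 882.0 DD.
Complete generations = ⌊882.0 / 250⌋ = 3.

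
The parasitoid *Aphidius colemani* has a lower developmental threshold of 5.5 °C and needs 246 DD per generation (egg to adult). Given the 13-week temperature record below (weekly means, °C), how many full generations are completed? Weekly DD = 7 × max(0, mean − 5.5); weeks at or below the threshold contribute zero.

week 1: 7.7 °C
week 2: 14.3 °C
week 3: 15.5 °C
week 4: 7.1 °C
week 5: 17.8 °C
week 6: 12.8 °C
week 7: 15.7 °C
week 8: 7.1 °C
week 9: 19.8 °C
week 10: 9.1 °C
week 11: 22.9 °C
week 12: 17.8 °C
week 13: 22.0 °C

Weekly DD (7 × max(0, T̄ − 5.5)): 15.4, 61.6, 70.0, 11.2, 86.1, 51.1, 71.4, 11.2, 100.1, 25.2, 121.8, 86.1, 115.5.
Season total = 826.7 DD.
Complete generations = ⌊826.7 / 246⌋ = 3.

3 generations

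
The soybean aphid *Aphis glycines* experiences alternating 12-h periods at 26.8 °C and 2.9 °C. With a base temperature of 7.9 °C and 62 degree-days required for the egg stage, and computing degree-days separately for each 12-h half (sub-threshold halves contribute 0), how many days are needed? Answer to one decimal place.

6.6 days

Day half: max(0, 26.8 − 7.9) × 0.5 = 18.9 × 0.5 = 9.45 DD.
Night half: max(0, 2.9 − 7.9) × 0.5 = 0.0 × 0.5 = 0.00 DD.
Per 24 h: 9.45 DD/day.
Duration = 62 / 9.45 = 6.561 ≈ 6.6 days.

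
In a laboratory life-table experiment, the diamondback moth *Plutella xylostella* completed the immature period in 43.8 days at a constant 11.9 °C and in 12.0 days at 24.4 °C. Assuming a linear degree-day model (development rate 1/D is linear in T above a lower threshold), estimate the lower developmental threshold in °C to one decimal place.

Under the model K = D·(T − T_b), so D₁·(T₁ − T_b) = D₂·(T₂ − T_b).
43.8·(11.9 − T_b) = 12.0·(24.4 − T_b)
T_b = (43.8·11.9 − 12.0·24.4) / (43.8 − 12.0) = 228.42 / 31.8 = 7.183 °C ≈ 7.2 °C.

7.2 °C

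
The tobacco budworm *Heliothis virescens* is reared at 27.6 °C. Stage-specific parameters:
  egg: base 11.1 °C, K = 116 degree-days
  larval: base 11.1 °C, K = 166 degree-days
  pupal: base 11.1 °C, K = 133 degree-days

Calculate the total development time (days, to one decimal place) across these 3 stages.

egg: 116 / (27.6 − 11.1) = 116 / 16.5 = 7.030 d.
larval: 166 / (27.6 − 11.1) = 166 / 16.5 = 10.061 d.
pupal: 133 / (27.6 − 11.1) = 133 / 16.5 = 8.061 d.
Sum = 25.152 ≈ 25.2 days.

25.2 days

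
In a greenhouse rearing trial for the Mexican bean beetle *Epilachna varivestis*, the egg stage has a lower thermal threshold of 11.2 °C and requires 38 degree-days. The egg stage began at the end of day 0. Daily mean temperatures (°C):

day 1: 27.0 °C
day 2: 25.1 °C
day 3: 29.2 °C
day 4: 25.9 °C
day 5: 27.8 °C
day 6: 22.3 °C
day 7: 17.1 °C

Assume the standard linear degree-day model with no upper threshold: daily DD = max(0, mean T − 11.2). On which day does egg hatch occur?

day 3

Daily DD above 11.2 °C: 15.8, 13.9, 18.0, 14.7, 16.6, 11.1, 5.9.
Cumulative: 15.8, 29.7, 47.7, 62.4, 79.0, 90.1, 96.0.
The total first reaches 38 DD on day 3.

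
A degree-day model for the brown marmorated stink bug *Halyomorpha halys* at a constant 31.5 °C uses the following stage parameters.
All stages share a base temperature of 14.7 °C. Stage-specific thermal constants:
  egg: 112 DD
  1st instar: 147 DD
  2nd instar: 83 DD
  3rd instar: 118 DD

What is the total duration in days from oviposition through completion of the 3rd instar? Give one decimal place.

27.4 days

Daily accumulation at 31.5 °C = 31.5 − 14.7 = 16.8 DD/day.
Total K = 112 + 147 + 83 + 118 = 460 DD.
Total duration = 460 / 16.8 = 27.381 ≈ 27.4 days.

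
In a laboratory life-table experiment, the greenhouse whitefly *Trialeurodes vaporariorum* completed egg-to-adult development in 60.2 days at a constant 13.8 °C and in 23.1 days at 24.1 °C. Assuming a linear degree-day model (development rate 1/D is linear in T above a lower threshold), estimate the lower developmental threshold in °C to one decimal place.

7.4 °C

Linear rate model ⇒ the product D·(T − T_b) is constant across temperatures.
60.2·(13.8 − T_b) = 23.1·(24.1 − T_b)
T_b = (60.2·13.8 − 23.1·24.1) / (60.2 − 23.1) = 274.05 / 37.1 = 7.387 °C ≈ 7.4 °C.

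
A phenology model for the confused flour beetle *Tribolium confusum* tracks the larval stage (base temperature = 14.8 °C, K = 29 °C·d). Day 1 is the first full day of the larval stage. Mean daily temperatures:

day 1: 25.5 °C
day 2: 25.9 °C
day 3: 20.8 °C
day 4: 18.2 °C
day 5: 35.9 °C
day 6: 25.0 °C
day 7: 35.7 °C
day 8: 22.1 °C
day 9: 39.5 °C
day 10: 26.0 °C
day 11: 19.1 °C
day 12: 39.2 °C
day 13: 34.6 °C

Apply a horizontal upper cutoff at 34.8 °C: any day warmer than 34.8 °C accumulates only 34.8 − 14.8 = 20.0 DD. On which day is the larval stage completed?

Daily DD above 14.8 °C (capped at 20.0): 10.7, 11.1, 6.0, 3.4, 20.0, 10.2, 20.0, 7.3, 20.0, 11.2, 4.3, 20.0, 19.8.
Cumulative: 10.7, 21.8, 27.8, 31.2, 51.2, 61.4, 81.4, 88.7, 108.7, 119.9, 124.2, 144.2, 164.0.
The total first reaches 29 DD on day 4.

day 4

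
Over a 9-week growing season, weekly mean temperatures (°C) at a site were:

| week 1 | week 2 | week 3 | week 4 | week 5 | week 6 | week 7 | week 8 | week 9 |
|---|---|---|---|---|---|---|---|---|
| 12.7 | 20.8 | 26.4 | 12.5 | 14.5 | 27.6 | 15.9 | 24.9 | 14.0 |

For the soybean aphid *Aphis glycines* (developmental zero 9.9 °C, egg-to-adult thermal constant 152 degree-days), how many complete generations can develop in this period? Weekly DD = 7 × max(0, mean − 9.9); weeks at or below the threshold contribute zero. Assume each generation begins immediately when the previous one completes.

3 generations

Weekly DD (7 × max(0, T̄ − 9.9)): 19.6, 76.3, 115.5, 18.2, 32.2, 123.9, 42.0, 105.0, 28.7.
Season total = 561.4 DD.
Complete generations = ⌊561.4 / 152⌋ = 3.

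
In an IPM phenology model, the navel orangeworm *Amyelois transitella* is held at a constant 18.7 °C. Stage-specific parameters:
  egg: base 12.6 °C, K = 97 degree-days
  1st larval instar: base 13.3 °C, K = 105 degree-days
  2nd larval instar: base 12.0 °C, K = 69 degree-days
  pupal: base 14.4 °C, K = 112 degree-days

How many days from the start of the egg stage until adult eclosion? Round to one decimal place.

71.7 days

egg: 97 / (18.7 − 12.6) = 97 / 6.1 = 15.902 d.
1st larval instar: 105 / (18.7 − 13.3) = 105 / 5.4 = 19.444 d.
2nd larval instar: 69 / (18.7 − 12.0) = 69 / 6.7 = 10.299 d.
pupal: 112 / (18.7 − 14.4) = 112 / 4.3 = 26.047 d.
Sum = 71.691 ≈ 71.7 days.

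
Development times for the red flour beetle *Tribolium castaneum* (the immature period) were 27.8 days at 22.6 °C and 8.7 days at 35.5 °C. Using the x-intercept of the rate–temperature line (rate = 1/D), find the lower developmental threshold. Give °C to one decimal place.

Linear rate model ⇒ the product D·(T − T_b) is constant across temperatures.
27.8·(22.6 − T_b) = 8.7·(35.5 − T_b)
T_b = (27.8·22.6 − 8.7·35.5) / (27.8 − 8.7) = 319.43 / 19.1 = 16.724 °C ≈ 16.7 °C.

16.7 °C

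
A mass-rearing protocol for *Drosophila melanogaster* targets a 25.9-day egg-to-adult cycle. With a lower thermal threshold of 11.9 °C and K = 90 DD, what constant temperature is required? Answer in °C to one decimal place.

15.4 °C

Required daily accumulation = 90 / 25.9 = 3.475 DD/day.
T = T_base + 3.475 = 11.9 + 3.475 = 15.375 ≈ 15.4 °C.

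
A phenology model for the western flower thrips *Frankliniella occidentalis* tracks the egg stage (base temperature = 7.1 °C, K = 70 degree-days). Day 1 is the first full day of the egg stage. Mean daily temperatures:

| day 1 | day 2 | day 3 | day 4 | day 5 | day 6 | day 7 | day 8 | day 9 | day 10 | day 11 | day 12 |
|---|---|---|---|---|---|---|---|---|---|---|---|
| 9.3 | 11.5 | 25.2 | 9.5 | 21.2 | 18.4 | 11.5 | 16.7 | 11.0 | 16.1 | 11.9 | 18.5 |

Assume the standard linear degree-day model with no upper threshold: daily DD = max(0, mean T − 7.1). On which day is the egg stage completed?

day 9

Daily DD above 7.1 °C: 2.2, 4.4, 18.1, 2.4, 14.1, 11.3, 4.4, 9.6, 3.9, 9.0, 4.8, 11.4.
Cumulative: 2.2, 6.6, 24.7, 27.1, 41.2, 52.5, 56.9, 66.5, 70.4, 79.4, 84.2, 95.6.
The total first reaches 70 DD on day 9.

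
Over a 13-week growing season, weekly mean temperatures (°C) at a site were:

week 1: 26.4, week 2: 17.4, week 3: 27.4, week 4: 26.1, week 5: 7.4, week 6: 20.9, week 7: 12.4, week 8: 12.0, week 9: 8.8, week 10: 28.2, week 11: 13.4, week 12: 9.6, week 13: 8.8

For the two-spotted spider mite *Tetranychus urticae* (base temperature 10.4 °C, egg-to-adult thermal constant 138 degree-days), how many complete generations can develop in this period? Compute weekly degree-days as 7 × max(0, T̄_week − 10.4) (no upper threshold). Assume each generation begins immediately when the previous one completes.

4 generations

Weekly DD (7 × max(0, T̄ − 10.4)): 112.0, 49.0, 119.0, 109.9, 0.0, 73.5, 14.0, 11.2, 0.0, 124.6, 21.0, 0.0, 0.0.
Season total = 634.2 DD.
Complete generations = ⌊634.2 / 138⌋ = 4.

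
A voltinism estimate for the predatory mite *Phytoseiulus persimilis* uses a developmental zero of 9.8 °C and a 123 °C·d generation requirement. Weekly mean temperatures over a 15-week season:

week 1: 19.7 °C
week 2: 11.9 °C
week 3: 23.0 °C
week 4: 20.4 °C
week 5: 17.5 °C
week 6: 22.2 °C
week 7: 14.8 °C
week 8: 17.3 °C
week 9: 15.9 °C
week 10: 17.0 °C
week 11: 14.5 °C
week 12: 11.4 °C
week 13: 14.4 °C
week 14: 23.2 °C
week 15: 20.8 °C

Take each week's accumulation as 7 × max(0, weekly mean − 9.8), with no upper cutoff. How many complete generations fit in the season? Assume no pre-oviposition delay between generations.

6 generations

Weekly DD (7 × max(0, T̄ − 9.8)): 69.3, 14.7, 92.4, 74.2, 53.9, 86.8, 35.0, 52.5, 42.7, 50.4, 32.9, 11.2, 32.2, 93.8, 77.0.
Season total = 819.0 DD.
Complete generations = ⌊819.0 / 123⌋ = 6.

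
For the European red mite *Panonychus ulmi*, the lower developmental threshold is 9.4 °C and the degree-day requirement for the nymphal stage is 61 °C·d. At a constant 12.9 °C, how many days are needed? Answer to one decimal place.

Daily accumulation = 12.9 − 9.4 = 3.5 DD/day.
Duration = 61 / 3.5 = 17.429 ≈ 17.4 days.

17.4 days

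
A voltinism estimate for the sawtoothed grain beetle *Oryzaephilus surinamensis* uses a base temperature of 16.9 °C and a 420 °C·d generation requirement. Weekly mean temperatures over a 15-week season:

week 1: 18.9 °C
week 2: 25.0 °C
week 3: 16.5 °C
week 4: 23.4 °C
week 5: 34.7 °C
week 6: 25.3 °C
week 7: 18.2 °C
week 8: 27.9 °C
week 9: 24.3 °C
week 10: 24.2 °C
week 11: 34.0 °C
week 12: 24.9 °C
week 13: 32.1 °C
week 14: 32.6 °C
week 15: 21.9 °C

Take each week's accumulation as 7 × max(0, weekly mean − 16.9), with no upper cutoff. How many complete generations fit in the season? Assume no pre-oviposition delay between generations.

2 generations

Weekly DD (7 × max(0, T̄ − 16.9)): 14.0, 56.7, 0.0, 45.5, 124.6, 58.8, 9.1, 77.0, 51.8, 51.1, 119.7, 56.0, 106.4, 109.9, 35.0.
Season total = 915.6 DD.
Complete generations = ⌊915.6 / 420⌋ = 2.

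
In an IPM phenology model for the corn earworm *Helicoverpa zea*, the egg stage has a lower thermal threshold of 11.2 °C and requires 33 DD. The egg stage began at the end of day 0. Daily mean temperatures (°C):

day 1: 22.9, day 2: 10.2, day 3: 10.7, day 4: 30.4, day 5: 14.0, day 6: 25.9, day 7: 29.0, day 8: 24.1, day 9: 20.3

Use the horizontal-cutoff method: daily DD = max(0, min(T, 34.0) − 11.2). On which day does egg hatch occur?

Daily DD above 11.2 °C (capped at 22.8): 11.7, 0.0, 0.0, 19.2, 2.8, 14.7, 17.8, 12.9, 9.1.
Cumulative: 11.7, 11.7, 11.7, 30.9, 33.7, 48.4, 66.2, 79.1, 88.2.
The total first reaches 33 DD on day 5.

day 5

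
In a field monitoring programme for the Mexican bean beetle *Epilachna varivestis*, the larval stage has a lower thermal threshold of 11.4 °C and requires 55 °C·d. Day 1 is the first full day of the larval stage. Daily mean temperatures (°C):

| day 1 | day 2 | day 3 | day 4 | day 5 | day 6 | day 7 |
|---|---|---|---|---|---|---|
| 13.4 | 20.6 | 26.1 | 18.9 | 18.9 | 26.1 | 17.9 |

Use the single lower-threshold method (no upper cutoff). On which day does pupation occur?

day 6

Daily DD above 11.4 °C: 2.0, 9.2, 14.7, 7.5, 7.5, 14.7, 6.5.
Cumulative: 2.0, 11.2, 25.9, 33.4, 40.9, 55.6, 62.1.
The total first reaches 55 DD on day 6.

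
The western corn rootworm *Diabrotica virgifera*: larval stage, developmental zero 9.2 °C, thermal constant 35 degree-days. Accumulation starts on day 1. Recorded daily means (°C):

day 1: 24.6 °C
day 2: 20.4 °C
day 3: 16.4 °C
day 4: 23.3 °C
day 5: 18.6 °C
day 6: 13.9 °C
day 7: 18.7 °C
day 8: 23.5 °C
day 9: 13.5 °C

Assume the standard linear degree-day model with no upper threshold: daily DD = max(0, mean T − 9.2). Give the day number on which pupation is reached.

Daily DD above 9.2 °C: 15.4, 11.2, 7.2, 14.1, 9.4, 4.7, 9.5, 14.3, 4.3.
Cumulative: 15.4, 26.6, 33.8, 47.9, 57.3, 62.0, 71.5, 85.8, 90.1.
The total first reaches 35 DD on day 4.

day 4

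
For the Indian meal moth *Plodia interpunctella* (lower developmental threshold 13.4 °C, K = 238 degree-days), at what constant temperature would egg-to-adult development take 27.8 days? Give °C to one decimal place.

22.0 °C

Required daily accumulation = 238 / 27.8 = 8.561 DD/day.
T = T_base + 8.561 = 13.4 + 8.561 = 21.961 ≈ 22.0 °C.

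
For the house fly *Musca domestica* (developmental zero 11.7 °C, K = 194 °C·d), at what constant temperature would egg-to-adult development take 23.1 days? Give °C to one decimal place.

Required daily accumulation = 194 / 23.1 = 8.398 DD/day.
T = T_base + 8.398 = 11.7 + 8.398 = 20.098 ≈ 20.1 °C.

20.1 °C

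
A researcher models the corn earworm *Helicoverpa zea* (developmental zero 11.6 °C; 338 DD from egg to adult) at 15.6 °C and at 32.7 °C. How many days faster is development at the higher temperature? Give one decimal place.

68.5 days

At 15.6 °C: 338 / (15.6 − 11.6) = 338 / 4.0 = 84.500 d.
At 32.7 °C: 338 / (32.7 − 11.6) = 338 / 21.1 = 16.019 d.
Difference = |84.500 − 16.019| = 68.481 ≈ 68.5 days.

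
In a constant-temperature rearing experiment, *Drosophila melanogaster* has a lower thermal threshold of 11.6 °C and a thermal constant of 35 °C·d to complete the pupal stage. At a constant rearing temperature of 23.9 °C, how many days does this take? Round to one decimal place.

Daily accumulation = 23.9 − 11.6 = 12.3 DD/day.
Duration = 35 / 12.3 = 2.846 ≈ 2.8 days.

2.8 days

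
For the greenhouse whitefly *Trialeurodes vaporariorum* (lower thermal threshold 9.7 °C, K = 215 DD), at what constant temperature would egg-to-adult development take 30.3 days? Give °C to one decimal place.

Required daily accumulation = 215 / 30.3 = 7.096 DD/day.
T = T_base + 7.096 = 9.7 + 7.096 = 16.796 ≈ 16.8 °C.

16.8 °C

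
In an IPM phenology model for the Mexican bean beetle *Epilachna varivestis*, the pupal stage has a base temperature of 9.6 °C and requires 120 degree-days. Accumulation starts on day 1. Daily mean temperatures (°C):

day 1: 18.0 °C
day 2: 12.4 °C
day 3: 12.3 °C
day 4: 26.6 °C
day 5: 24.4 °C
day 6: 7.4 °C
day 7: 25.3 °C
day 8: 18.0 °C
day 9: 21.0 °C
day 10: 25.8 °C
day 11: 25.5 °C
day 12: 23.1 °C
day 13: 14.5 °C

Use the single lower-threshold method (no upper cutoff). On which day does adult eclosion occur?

Daily DD above 9.6 °C: 8.4, 2.8, 2.7, 17.0, 14.8, 0.0, 15.7, 8.4, 11.4, 16.2, 15.9, 13.5, 4.9.
Cumulative: 8.4, 11.2, 13.9, 30.9, 45.7, 45.7, 61.4, 69.8, 81.2, 97.4, 113.3, 126.8, 131.7.
The total first reaches 120 DD on day 12.

day 12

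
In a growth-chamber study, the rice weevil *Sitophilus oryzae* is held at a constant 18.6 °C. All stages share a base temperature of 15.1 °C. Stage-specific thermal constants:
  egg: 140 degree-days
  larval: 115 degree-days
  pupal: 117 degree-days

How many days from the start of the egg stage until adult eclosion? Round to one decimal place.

Daily accumulation at 18.6 °C = 18.6 − 15.1 = 3.5 DD/day.
Total K = 140 + 115 + 117 = 372 DD.
Total duration = 372 / 3.5 = 106.286 ≈ 106.3 days.

106.3 days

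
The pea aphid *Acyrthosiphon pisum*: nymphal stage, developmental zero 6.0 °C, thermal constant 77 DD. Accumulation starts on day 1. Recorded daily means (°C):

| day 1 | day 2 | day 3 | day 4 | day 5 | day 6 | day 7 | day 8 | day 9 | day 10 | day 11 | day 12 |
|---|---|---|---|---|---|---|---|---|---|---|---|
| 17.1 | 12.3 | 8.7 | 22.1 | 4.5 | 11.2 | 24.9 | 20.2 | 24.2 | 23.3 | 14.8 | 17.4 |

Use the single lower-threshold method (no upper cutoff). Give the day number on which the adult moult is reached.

day 9

Daily DD above 6.0 °C: 11.1, 6.3, 2.7, 16.1, 0.0, 5.2, 18.9, 14.2, 18.2, 17.3, 8.8, 11.4.
Cumulative: 11.1, 17.4, 20.1, 36.2, 36.2, 41.4, 60.3, 74.5, 92.7, 110.0, 118.8, 130.2.
The total first reaches 77 DD on day 9.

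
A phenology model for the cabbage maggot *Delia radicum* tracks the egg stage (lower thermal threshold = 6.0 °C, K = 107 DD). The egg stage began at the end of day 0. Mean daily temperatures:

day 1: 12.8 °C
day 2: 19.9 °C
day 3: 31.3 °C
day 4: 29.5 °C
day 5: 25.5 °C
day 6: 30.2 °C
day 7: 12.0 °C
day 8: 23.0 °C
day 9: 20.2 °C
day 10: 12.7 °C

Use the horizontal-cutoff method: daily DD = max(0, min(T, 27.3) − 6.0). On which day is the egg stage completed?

day 7

Daily DD above 6.0 °C (capped at 21.3): 6.8, 13.9, 21.3, 21.3, 19.5, 21.3, 6.0, 17.0, 14.2, 6.7.
Cumulative: 6.8, 20.7, 42.0, 63.3, 82.8, 104.1, 110.1, 127.1, 141.3, 148.0.
The total first reaches 107 DD on day 7.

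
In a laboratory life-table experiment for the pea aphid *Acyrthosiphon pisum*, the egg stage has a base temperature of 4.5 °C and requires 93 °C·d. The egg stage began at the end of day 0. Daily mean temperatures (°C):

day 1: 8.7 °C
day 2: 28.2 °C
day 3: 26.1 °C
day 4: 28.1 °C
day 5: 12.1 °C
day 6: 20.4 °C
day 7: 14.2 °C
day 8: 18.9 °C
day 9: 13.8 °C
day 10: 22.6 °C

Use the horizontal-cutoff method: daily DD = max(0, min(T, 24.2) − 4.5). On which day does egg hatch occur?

day 7

Daily DD above 4.5 °C (capped at 19.7): 4.2, 19.7, 19.7, 19.7, 7.6, 15.9, 9.7, 14.4, 9.3, 18.1.
Cumulative: 4.2, 23.9, 43.6, 63.3, 70.9, 86.8, 96.5, 110.9, 120.2, 138.3.
The total first reaches 93 DD on day 7.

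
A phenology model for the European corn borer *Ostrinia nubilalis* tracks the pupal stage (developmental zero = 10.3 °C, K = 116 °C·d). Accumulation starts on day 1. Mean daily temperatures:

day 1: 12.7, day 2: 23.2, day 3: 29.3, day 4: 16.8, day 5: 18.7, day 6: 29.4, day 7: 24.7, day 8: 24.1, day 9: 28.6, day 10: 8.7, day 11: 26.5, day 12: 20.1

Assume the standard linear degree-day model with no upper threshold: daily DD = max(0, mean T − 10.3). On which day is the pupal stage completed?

day 11

Daily DD above 10.3 °C: 2.4, 12.9, 19.0, 6.5, 8.4, 19.1, 14.4, 13.8, 18.3, 0.0, 16.2, 9.8.
Cumulative: 2.4, 15.3, 34.3, 40.8, 49.2, 68.3, 82.7, 96.5, 114.8, 114.8, 131.0, 140.8.
The total first reaches 116 DD on day 11.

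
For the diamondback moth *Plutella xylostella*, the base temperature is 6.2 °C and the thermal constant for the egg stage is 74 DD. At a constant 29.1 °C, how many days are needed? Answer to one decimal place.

3.2 days

Daily accumulation = 29.1 − 6.2 = 22.9 DD/day.
Duration = 74 / 22.9 = 3.231 ≈ 3.2 days.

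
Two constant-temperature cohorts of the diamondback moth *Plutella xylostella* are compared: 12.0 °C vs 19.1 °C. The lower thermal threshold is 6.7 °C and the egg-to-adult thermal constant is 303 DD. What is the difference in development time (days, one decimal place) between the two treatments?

32.7 days

At 12.0 °C: 303 / (12.0 − 6.7) = 303 / 5.3 = 57.170 d.
At 19.1 °C: 303 / (19.1 − 6.7) = 303 / 12.4 = 24.435 d.
Difference = |57.170 − 24.435| = 32.734 ≈ 32.7 days.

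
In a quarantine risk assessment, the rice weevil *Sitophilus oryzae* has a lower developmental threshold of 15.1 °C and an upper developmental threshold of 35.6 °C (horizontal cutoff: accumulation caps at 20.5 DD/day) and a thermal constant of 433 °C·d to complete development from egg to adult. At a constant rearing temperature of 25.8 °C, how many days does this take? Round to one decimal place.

Daily accumulation = 25.8 − 15.1 = 10.7 DD/day.
Duration = 433 / 10.7 = 40.467 ≈ 40.5 days.

40.5 days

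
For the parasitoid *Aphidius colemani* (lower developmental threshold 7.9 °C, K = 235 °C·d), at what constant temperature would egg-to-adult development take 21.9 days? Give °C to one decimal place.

18.6 °C

Required daily accumulation = 235 / 21.9 = 10.731 DD/day.
T = T_base + 10.731 = 7.9 + 10.731 = 18.631 ≈ 18.6 °C.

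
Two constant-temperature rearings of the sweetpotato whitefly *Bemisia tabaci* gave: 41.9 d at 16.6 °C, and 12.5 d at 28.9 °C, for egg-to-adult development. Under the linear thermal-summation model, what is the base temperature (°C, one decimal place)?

Equal thermal constants: D₁(T₁ − T_b) = D₂(T₂ − T_b).
41.9·(16.6 − T_b) = 12.5·(28.9 − T_b)
T_b = (41.9·16.6 − 12.5·28.9) / (41.9 − 12.5) = 334.29 / 29.4 = 11.370 °C ≈ 11.4 °C.

11.4 °C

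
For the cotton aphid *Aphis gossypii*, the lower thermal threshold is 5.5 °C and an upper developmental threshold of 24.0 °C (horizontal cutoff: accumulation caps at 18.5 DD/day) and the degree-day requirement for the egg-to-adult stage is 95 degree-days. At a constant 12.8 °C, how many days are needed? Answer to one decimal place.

Daily accumulation = 12.8 − 5.5 = 7.3 DD/day.
Duration = 95 / 7.3 = 13.014 ≈ 13.0 days.

13.0 days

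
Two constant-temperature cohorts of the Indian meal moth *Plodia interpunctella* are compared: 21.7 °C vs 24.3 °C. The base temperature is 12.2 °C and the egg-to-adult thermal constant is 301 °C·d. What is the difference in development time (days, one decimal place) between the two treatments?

6.8 days

At 21.7 °C: 301 / (21.7 − 12.2) = 301 / 9.5 = 31.684 d.
At 24.3 °C: 301 / (24.3 − 12.2) = 301 / 12.1 = 24.876 d.
Difference = |31.684 − 24.876| = 6.808 ≈ 6.8 days.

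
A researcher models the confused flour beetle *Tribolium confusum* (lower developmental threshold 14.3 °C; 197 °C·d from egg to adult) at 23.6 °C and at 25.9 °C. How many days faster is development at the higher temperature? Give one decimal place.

At 23.6 °C: 197 / (23.6 − 14.3) = 197 / 9.3 = 21.183 d.
At 25.9 °C: 197 / (25.9 − 14.3) = 197 / 11.6 = 16.983 d.
Difference = |21.183 − 16.983| = 4.200 ≈ 4.2 days.

4.2 days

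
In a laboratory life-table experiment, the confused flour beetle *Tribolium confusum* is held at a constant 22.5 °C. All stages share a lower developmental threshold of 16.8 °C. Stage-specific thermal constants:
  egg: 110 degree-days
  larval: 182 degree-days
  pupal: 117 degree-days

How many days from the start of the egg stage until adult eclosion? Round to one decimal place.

Daily accumulation at 22.5 °C = 22.5 − 16.8 = 5.7 DD/day.
Total K = 110 + 182 + 117 = 409 DD.
Total duration = 409 / 5.7 = 71.754 ≈ 71.8 days.

71.8 days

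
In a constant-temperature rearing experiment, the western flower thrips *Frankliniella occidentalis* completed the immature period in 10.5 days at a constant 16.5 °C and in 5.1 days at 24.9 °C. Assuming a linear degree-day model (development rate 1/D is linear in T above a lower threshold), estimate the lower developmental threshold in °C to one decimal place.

8.6 °C

Linear rate model ⇒ the product D·(T − T_b) is constant across temperatures.
10.5·(16.5 − T_b) = 5.1·(24.9 − T_b)
T_b = (10.5·16.5 − 5.1·24.9) / (10.5 − 5.1) = 46.26 / 5.4 = 8.567 °C ≈ 8.6 °C.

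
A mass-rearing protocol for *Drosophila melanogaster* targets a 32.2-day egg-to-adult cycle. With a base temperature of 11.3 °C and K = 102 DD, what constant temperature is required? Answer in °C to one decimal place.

14.5 °C

Required daily accumulation = 102 / 32.2 = 3.168 DD/day.
T = T_base + 3.168 = 11.3 + 3.168 = 14.468 ≈ 14.5 °C.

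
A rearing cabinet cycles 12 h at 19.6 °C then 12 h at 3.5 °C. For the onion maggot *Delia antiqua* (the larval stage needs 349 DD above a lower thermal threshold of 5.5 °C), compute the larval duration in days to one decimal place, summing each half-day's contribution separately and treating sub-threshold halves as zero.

49.5 days

Day half: max(0, 19.6 − 5.5) × 0.5 = 14.1 × 0.5 = 7.05 DD.
Night half: max(0, 3.5 − 5.5) × 0.5 = 0.0 × 0.5 = 0.00 DD.
Per 24 h: 7.05 DD/day.
Duration = 349 / 7.05 = 49.504 ≈ 49.5 days.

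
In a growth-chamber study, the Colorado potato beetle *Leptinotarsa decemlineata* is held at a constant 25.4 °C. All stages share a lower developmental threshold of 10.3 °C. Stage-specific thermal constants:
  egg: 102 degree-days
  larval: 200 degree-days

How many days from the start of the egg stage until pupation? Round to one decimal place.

20.0 days

Daily accumulation at 25.4 °C = 25.4 − 10.3 = 15.1 DD/day.
Total K = 102 + 200 = 302 DD.
Total duration = 302 / 15.1 = 20.000 ≈ 20.0 days.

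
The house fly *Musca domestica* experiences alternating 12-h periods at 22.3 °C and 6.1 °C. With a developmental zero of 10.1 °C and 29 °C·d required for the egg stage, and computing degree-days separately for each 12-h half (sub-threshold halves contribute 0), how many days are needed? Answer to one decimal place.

Day half: max(0, 22.3 − 10.1) × 0.5 = 12.2 × 0.5 = 6.10 DD.
Night half: max(0, 6.1 − 10.1) × 0.5 = 0.0 × 0.5 = 0.00 DD.
Per 24 h: 6.10 DD/day.
Duration = 29 / 6.10 = 4.754 ≈ 4.8 days.

4.8 days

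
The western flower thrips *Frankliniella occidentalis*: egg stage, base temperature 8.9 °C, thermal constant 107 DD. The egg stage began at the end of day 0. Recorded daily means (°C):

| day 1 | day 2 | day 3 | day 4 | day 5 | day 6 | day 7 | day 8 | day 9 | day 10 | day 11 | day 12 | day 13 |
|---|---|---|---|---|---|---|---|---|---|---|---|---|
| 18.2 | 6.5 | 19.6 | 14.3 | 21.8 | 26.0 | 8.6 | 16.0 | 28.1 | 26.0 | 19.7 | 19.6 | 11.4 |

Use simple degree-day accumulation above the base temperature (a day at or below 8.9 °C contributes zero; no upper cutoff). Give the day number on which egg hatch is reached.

Daily DD above 8.9 °C: 9.3, 0.0, 10.7, 5.4, 12.9, 17.1, 0.0, 7.1, 19.2, 17.1, 10.8, 10.7, 2.5.
Cumulative: 9.3, 9.3, 20.0, 25.4, 38.3, 55.4, 55.4, 62.5, 81.7, 98.8, 109.6, 120.3, 122.8.
The total first reaches 107 DD on day 11.

day 11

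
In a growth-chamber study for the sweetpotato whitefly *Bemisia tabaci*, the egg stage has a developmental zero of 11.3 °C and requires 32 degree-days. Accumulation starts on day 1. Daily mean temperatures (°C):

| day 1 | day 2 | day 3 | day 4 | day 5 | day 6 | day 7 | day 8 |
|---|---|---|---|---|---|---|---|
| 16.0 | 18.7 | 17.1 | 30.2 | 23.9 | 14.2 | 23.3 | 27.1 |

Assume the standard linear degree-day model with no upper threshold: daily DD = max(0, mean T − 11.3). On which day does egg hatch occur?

day 4

Daily DD above 11.3 °C: 4.7, 7.4, 5.8, 18.9, 12.6, 2.9, 12.0, 15.8.
Cumulative: 4.7, 12.1, 17.9, 36.8, 49.4, 52.3, 64.3, 80.1.
The total first reaches 32 DD on day 4.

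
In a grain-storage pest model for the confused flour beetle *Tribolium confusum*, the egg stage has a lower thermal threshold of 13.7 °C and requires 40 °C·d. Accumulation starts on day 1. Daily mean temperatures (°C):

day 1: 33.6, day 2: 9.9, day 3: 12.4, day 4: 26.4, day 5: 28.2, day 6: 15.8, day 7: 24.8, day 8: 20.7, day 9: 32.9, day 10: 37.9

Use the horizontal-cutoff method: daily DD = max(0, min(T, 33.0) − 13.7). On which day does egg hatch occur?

day 5

Daily DD above 13.7 °C (capped at 19.3): 19.3, 0.0, 0.0, 12.7, 14.5, 2.1, 11.1, 7.0, 19.2, 19.3.
Cumulative: 19.3, 19.3, 19.3, 32.0, 46.5, 48.6, 59.7, 66.7, 85.9, 105.2.
The total first reaches 40 DD on day 5.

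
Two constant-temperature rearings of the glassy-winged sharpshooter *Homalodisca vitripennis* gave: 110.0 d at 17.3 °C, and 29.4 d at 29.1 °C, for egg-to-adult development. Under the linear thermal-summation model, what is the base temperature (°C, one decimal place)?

13.0 °C

Under the model K = D·(T − T_b), so D₁·(T₁ − T_b) = D₂·(T₂ − T_b).
110.0·(17.3 − T_b) = 29.4·(29.1 − T_b)
T_b = (110.0·17.3 − 29.4·29.1) / (110.0 − 29.4) = 1047.46 / 80.6 = 12.996 °C ≈ 13.0 °C.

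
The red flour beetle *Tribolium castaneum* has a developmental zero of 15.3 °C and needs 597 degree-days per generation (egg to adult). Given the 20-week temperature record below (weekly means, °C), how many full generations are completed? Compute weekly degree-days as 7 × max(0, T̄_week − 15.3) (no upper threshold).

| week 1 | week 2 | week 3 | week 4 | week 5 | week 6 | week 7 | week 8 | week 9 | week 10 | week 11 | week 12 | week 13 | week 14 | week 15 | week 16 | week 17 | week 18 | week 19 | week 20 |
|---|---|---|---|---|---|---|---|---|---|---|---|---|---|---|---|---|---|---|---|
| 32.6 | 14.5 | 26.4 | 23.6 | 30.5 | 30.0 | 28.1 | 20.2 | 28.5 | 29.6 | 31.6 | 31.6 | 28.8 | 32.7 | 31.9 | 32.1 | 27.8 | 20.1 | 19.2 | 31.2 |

2 generations

Weekly DD (7 × max(0, T̄ − 15.3)): 121.1, 0.0, 77.7, 58.1, 106.4, 102.9, 89.6, 34.3, 92.4, 100.1, 114.1, 114.1, 94.5, 121.8, 116.2, 117.6, 87.5, 33.6, 27.3, 111.3.
Season total = 1720.6 DD.
Complete generations = ⌊1720.6 / 597⌋ = 2.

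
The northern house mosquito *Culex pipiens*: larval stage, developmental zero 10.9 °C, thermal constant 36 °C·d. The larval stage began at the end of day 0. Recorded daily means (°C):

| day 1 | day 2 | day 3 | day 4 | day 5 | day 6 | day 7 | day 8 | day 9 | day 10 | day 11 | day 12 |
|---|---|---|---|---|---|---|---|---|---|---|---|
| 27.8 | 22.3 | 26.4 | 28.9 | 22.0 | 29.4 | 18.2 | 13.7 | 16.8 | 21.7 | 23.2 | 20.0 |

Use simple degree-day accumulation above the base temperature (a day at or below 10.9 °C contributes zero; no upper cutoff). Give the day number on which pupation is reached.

Daily DD above 10.9 °C: 16.9, 11.4, 15.5, 18.0, 11.1, 18.5, 7.3, 2.8, 5.9, 10.8, 12.3, 9.1.
Cumulative: 16.9, 28.3, 43.8, 61.8, 72.9, 91.4, 98.7, 101.5, 107.4, 118.2, 130.5, 139.6.
The total first reaches 36 DD on day 3.

day 3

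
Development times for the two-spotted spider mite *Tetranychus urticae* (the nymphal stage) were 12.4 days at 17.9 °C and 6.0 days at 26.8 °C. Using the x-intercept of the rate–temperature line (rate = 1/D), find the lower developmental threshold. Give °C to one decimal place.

Linear rate model ⇒ the product D·(T − T_b) is constant across temperatures.
12.4·(17.9 − T_b) = 6.0·(26.8 − T_b)
T_b = (12.4·17.9 − 6.0·26.8) / (12.4 − 6.0) = 61.16 / 6.4 = 9.556 °C ≈ 9.6 °C.

9.6 °C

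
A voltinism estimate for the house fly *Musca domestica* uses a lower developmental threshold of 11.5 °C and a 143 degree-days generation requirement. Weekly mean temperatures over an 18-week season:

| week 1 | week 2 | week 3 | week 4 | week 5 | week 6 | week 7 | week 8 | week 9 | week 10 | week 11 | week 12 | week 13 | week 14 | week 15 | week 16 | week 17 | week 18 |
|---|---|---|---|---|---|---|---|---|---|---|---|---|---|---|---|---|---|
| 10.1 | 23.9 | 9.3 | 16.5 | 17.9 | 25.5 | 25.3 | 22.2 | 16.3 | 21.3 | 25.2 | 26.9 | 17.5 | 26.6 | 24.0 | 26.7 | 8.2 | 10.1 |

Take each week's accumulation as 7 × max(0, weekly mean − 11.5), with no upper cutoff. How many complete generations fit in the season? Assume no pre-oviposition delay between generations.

7 generations

Weekly DD (7 × max(0, T̄ − 11.5)): 0.0, 86.8, 0.0, 35.0, 44.8, 98.0, 96.6, 74.9, 33.6, 68.6, 95.9, 107.8, 42.0, 105.7, 87.5, 106.4, 0.0, 0.0.
Season total = 1083.6 DD.
Complete generations = ⌊1083.6 / 143⌋ = 7.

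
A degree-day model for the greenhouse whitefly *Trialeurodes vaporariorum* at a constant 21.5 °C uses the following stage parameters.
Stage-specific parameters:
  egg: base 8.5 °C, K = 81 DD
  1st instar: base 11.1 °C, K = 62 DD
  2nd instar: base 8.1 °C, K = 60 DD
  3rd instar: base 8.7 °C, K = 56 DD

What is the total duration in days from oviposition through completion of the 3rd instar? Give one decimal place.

21.0 days

egg: 81 / (21.5 − 8.5) = 81 / 13.0 = 6.231 d.
1st instar: 62 / (21.5 − 11.1) = 62 / 10.4 = 5.962 d.
2nd instar: 60 / (21.5 − 8.1) = 60 / 13.4 = 4.478 d.
3rd instar: 56 / (21.5 − 8.7) = 56 / 12.8 = 4.375 d.
Sum = 21.045 ≈ 21.0 days.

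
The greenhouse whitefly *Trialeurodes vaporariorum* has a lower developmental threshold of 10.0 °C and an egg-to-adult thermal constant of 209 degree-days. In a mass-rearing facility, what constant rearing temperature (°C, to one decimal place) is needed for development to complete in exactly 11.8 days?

27.7 °C

Required daily accumulation = 209 / 11.8 = 17.712 DD/day.
T = T_base + 17.712 = 10.0 + 17.712 = 27.712 ≈ 27.7 °C.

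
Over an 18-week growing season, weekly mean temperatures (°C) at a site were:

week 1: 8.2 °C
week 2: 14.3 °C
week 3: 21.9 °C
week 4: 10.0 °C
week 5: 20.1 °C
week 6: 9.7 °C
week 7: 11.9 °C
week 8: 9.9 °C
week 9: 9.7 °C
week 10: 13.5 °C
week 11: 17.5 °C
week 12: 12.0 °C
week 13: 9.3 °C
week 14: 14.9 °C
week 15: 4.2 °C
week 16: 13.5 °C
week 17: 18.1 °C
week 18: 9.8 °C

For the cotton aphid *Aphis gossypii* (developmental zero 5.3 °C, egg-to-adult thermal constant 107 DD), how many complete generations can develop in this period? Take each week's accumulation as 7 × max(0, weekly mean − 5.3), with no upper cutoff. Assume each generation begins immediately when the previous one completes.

8 generations

Weekly DD (7 × max(0, T̄ − 5.3)): 20.3, 63.0, 116.2, 32.9, 103.6, 30.8, 46.2, 32.2, 30.8, 57.4, 85.4, 46.9, 28.0, 67.2, 0.0, 57.4, 89.6, 31.5.
Season total = 939.4 DD.
Complete generations = ⌊939.4 / 107⌋ = 8.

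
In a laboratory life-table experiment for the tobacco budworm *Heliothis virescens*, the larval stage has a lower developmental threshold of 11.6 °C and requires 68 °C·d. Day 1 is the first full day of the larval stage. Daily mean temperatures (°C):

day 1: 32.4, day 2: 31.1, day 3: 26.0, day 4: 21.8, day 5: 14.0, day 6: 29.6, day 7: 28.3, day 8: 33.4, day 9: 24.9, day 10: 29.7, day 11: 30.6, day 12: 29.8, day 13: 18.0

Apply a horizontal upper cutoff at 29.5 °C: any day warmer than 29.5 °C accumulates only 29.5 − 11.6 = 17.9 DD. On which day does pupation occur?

day 6

Daily DD above 11.6 °C (capped at 17.9): 17.9, 17.9, 14.4, 10.2, 2.4, 17.9, 16.7, 17.9, 13.3, 17.9, 17.9, 17.9, 6.4.
Cumulative: 17.9, 35.8, 50.2, 60.4, 62.8, 80.7, 97.4, 115.3, 128.6, 146.5, 164.4, 182.3, 188.7.
The total first reaches 68 DD on day 6.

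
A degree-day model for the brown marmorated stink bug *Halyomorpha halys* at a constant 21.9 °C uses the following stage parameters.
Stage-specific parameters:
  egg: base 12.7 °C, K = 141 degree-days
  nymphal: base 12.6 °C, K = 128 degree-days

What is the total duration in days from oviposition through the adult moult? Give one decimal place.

29.1 days

egg: 141 / (21.9 − 12.7) = 141 / 9.2 = 15.326 d.
nymphal: 128 / (21.9 − 12.6) = 128 / 9.3 = 13.763 d.
Sum = 29.090 ≈ 29.1 days.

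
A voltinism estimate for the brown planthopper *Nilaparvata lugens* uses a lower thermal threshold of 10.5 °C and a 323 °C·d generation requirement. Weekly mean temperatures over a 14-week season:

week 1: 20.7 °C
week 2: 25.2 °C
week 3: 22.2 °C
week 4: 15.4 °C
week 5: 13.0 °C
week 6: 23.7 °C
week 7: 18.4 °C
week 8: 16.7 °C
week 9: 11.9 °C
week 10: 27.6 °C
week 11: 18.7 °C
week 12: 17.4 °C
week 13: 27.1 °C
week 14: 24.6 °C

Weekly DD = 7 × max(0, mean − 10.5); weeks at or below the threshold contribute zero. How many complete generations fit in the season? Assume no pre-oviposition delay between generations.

Weekly DD (7 × max(0, T̄ − 10.5)): 71.4, 102.9, 81.9, 34.3, 17.5, 92.4, 55.3, 43.4, 9.8, 119.7, 57.4, 48.3, 116.2, 98.7.
Season total = 949.2 DD.
Complete generations = ⌊949.2 / 323⌋ = 2.

2 generations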